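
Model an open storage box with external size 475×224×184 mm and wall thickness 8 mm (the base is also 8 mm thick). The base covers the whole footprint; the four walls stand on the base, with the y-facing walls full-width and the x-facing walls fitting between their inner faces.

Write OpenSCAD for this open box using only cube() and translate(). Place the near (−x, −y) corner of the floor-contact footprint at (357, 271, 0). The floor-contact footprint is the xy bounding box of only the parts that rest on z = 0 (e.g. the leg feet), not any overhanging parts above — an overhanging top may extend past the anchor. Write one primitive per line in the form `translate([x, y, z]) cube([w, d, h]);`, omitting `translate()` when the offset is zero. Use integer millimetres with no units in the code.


translate([357, 271, 0]) cube([475, 224, 8]);
translate([357, 271, 8]) cube([475, 8, 176]);
translate([357, 487, 8]) cube([475, 8, 176]);
translate([357, 279, 8]) cube([8, 208, 176]);
translate([824, 279, 8]) cube([8, 208, 176]);


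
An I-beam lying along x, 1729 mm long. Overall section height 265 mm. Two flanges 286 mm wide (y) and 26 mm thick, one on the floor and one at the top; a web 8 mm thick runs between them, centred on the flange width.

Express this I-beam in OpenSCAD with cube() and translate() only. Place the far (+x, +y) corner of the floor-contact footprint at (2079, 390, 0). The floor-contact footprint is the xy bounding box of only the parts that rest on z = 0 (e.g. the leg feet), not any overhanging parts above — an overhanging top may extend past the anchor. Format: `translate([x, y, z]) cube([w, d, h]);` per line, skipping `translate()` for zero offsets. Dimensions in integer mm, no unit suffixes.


translate([350, 104, 0]) cube([1729, 286, 26]);
translate([350, 243, 26]) cube([1729, 8, 213]);
translate([350, 104, 239]) cube([1729, 286, 26]);


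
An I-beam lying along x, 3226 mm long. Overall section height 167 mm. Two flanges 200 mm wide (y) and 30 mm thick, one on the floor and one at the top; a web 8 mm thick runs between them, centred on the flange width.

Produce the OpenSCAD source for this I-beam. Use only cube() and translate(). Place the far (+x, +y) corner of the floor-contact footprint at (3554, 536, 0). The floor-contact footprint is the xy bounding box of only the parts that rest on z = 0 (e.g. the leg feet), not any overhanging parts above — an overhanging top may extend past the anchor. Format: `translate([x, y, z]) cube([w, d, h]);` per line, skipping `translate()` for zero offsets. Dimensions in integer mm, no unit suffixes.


translate([328, 336, 0]) cube([3226, 200, 30]);
translate([328, 432, 30]) cube([3226, 8, 107]);
translate([328, 336, 137]) cube([3226, 200, 30]);


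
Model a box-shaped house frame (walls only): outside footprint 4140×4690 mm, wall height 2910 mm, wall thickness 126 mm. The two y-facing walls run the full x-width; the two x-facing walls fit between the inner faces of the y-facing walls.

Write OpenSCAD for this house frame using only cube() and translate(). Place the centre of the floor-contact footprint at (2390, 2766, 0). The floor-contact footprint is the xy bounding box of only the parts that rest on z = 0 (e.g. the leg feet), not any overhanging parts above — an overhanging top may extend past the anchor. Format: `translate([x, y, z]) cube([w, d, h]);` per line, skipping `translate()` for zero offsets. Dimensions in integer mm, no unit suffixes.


translate([320, 421, 0]) cube([4140, 126, 2910]);
translate([320, 4985, 0]) cube([4140, 126, 2910]);
translate([320, 547, 0]) cube([126, 4438, 2910]);
translate([4334, 547, 0]) cube([126, 4438, 2910]);


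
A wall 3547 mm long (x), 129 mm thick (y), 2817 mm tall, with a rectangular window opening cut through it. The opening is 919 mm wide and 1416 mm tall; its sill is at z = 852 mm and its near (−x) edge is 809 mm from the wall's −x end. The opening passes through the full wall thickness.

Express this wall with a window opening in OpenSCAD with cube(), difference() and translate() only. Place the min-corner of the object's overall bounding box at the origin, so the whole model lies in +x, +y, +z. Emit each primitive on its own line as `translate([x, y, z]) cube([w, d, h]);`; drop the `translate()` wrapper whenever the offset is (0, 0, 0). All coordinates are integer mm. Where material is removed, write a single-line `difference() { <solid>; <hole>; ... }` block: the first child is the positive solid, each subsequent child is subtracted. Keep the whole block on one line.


difference() { cube([3547, 129, 2817]); translate([809, 0, 852]) cube([919, 129, 1416]); }


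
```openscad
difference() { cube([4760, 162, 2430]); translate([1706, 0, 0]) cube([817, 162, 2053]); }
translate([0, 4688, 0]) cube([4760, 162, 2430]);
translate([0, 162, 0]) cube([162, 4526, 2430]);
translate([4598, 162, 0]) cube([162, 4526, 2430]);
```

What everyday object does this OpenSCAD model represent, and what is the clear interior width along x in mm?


A single room. The interior width is 4436 mm.

Four walls enclosing a rectangle with a door in the front wall — a room. Outside width 4760 minus two 162 mm walls gives 4436 mm.


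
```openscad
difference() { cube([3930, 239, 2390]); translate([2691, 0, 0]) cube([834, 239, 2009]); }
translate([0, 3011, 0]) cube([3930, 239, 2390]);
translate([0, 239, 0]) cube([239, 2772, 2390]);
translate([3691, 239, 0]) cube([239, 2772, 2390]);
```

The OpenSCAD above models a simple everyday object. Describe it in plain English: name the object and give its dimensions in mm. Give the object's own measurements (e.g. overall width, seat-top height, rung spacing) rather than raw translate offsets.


A single room: four walls, each 2390 mm tall and 239 mm thick, enclosing an outside footprint 3930×3250 mm (x × y), no floor or roof. The front and back walls (−y and +y sides) run the full x-width; the side walls fit between their inner faces. A door opening 834 mm wide and 2009 mm tall is cut through the front wall from the floor up, its −x edge 2691 mm from the wall's −x end.


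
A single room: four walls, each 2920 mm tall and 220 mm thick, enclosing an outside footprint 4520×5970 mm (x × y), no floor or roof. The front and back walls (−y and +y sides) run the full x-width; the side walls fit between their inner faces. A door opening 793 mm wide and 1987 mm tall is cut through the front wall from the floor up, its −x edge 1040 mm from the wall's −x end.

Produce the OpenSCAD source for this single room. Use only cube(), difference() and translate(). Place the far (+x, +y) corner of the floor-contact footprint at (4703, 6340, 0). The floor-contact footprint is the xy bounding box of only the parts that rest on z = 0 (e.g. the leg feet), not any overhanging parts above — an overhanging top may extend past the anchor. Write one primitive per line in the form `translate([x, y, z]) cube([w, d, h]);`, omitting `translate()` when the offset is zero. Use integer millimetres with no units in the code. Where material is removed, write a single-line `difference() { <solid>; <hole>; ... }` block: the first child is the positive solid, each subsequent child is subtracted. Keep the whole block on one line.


difference() { translate([183, 370, 0]) cube([4520, 220, 2920]); translate([1223, 370, 0]) cube([793, 220, 1987]); }
translate([183, 6120, 0]) cube([4520, 220, 2920]);
translate([183, 590, 0]) cube([220, 5530, 2920]);
translate([4483, 590, 0]) cube([220, 5530, 2920]);


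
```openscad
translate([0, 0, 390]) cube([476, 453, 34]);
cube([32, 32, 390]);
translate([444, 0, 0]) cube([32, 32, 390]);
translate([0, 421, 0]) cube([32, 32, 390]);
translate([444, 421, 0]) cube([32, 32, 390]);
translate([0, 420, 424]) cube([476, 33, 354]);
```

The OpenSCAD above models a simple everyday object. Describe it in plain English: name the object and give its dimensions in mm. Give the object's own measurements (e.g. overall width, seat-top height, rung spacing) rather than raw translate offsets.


A chair. The seat is a 476×453×34 mm slab with its top at z = 424 mm, on four 32×32 mm corner legs (flush with the seat edges, standing on z = 0). A flat backrest 33 mm thick, 354 mm tall, spans the full seat width and rises from the seat top along its +y edge, rear face flush with the rear of the seat.


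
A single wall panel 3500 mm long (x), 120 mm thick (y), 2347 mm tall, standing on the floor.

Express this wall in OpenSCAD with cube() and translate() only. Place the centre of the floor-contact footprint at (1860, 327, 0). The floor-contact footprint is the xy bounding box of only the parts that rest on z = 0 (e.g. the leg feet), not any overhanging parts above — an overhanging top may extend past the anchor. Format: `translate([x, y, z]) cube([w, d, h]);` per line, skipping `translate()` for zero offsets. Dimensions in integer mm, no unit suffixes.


translate([110, 267, 0]) cube([3500, 120, 2347]);


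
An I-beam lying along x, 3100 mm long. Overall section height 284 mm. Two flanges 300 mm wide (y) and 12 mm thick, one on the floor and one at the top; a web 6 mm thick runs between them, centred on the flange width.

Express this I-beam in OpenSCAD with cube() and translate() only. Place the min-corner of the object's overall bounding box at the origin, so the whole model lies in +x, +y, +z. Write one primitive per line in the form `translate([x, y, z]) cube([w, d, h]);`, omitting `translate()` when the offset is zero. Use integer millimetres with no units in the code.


cube([3100, 300, 12]);
translate([0, 147, 12]) cube([3100, 6, 260]);
translate([0, 0, 272]) cube([3100, 300, 12]);


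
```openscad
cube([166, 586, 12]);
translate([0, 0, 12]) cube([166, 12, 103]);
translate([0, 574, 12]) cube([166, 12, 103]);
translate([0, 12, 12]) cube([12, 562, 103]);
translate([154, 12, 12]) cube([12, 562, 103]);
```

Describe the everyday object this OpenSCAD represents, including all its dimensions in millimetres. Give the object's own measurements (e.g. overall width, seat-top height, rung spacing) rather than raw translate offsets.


An open-topped rectangular box: outside dimensions 166×586×115 mm, with a uniform wall and base thickness of 12 mm. The base is a full 166×586 slab on the floor; four walls sit on top of the base. The front and back walls (the −y and +y sides) span the full width; the two side walls fit between them.


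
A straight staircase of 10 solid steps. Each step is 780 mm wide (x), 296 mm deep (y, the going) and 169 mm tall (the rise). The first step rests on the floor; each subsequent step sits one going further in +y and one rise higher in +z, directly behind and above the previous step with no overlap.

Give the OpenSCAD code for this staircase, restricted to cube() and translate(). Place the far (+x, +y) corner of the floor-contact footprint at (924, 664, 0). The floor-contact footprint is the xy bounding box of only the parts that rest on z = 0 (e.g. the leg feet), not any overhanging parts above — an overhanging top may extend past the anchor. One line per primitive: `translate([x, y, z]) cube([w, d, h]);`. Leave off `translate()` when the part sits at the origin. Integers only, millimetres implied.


translate([144, 368, 0]) cube([780, 296, 169]);
translate([144, 664, 169]) cube([780, 296, 169]);
translate([144, 960, 338]) cube([780, 296, 169]);
translate([144, 1256, 507]) cube([780, 296, 169]);
translate([144, 1552, 676]) cube([780, 296, 169]);
translate([144, 1848, 845]) cube([780, 296, 169]);
translate([144, 2144, 1014]) cube([780, 296, 169]);
translate([144, 2440, 1183]) cube([780, 296, 169]);
translate([144, 2736, 1352]) cube([780, 296, 169]);
translate([144, 3032, 1521]) cube([780, 296, 169]);


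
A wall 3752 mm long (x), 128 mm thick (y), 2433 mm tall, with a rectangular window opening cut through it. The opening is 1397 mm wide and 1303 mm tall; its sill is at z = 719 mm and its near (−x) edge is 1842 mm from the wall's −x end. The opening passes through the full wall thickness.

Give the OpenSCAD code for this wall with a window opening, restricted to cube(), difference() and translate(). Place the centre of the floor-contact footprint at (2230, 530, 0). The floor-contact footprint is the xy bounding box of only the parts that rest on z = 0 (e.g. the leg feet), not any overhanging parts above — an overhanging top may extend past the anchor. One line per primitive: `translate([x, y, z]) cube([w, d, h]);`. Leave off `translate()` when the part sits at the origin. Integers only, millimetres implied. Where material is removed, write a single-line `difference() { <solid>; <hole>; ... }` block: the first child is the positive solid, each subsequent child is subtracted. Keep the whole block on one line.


difference() { translate([354, 466, 0]) cube([3752, 128, 2433]); translate([2196, 466, 719]) cube([1397, 128, 1303]); }


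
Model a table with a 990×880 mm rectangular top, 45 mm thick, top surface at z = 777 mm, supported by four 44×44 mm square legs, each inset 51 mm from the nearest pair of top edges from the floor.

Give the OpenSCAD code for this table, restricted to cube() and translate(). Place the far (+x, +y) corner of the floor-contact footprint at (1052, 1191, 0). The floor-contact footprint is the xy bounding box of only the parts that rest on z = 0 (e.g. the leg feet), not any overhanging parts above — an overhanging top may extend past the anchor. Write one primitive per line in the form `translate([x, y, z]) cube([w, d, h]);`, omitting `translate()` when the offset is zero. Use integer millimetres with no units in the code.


// leg_h = 777 - 45 = 732
translate([113, 362, 732]) cube([990, 880, 45]);
translate([164, 413, 0]) cube([44, 44, 732]);
translate([1008, 413, 0]) cube([44, 44, 732]);
translate([164, 1147, 0]) cube([44, 44, 732]);
translate([1008, 1147, 0]) cube([44, 44, 732]);


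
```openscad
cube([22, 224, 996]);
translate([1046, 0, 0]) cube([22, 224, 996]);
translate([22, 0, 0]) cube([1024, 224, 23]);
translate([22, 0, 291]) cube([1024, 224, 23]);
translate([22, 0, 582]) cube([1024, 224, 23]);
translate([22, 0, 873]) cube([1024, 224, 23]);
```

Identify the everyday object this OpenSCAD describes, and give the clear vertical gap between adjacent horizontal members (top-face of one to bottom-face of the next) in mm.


A bookshelf. The clear shelf gap is 268 mm.

Two tall side panels with 4 horizontal boards between them — a bookshelf. The first two shelf undersides are at z = 0 and z = 291; with shelf thickness 23, the clear gap is 291 − 0 − 23 = 268 mm.


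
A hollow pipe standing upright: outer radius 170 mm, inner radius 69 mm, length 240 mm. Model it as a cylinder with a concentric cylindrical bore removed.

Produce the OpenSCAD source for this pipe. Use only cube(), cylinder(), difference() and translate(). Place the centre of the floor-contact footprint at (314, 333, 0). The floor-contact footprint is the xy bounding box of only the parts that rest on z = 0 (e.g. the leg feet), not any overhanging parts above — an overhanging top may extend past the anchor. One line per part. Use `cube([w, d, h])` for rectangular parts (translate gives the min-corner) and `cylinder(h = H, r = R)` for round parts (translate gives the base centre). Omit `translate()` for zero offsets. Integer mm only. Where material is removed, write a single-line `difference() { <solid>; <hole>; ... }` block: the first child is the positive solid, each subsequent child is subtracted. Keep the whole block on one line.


difference() { translate([314, 333, 0]) cylinder(h = 240, r = 170); translate([314, 333, 0]) cylinder(h = 240, r = 69); }


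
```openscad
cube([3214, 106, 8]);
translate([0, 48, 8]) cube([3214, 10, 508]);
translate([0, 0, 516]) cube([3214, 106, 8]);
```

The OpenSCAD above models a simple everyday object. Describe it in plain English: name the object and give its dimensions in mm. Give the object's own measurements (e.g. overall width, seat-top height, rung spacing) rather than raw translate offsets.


An I-beam lying along x, 3214 mm long. Overall section height 524 mm. Two flanges 106 mm wide (y) and 8 mm thick, one on the floor and one at the top; a web 10 mm thick runs between them, centred on the flange width.


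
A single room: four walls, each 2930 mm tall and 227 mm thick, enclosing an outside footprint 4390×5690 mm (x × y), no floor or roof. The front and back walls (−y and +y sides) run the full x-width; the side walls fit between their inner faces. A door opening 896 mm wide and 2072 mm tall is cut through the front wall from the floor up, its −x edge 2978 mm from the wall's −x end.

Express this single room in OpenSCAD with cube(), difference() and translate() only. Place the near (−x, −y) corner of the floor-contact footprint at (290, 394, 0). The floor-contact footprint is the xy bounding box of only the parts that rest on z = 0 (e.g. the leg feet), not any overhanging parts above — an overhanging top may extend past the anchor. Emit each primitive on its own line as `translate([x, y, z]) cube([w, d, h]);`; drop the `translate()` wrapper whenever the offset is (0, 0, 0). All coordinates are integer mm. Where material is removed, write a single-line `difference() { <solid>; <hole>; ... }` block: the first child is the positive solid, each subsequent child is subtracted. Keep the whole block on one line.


difference() { translate([290, 394, 0]) cube([4390, 227, 2930]); translate([3268, 394, 0]) cube([896, 227, 2072]); }
translate([290, 5857, 0]) cube([4390, 227, 2930]);
translate([290, 621, 0]) cube([227, 5236, 2930]);
translate([4453, 621, 0]) cube([227, 5236, 2930]);


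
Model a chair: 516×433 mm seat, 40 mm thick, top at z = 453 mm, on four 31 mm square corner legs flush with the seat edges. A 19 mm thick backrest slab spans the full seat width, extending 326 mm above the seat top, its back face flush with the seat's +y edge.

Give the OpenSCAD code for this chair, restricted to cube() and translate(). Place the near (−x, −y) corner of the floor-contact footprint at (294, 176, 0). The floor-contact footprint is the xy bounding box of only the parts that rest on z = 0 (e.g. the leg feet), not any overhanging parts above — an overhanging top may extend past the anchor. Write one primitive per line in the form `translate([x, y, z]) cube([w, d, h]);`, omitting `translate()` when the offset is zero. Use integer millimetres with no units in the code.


// leg_h = 453 - 40 = 413
translate([294, 176, 413]) cube([516, 433, 40]);
translate([294, 176, 0]) cube([31, 31, 413]);
translate([779, 176, 0]) cube([31, 31, 413]);
translate([294, 578, 0]) cube([31, 31, 413]);
translate([779, 578, 0]) cube([31, 31, 413]);
translate([294, 590, 453]) cube([516, 19, 326]);


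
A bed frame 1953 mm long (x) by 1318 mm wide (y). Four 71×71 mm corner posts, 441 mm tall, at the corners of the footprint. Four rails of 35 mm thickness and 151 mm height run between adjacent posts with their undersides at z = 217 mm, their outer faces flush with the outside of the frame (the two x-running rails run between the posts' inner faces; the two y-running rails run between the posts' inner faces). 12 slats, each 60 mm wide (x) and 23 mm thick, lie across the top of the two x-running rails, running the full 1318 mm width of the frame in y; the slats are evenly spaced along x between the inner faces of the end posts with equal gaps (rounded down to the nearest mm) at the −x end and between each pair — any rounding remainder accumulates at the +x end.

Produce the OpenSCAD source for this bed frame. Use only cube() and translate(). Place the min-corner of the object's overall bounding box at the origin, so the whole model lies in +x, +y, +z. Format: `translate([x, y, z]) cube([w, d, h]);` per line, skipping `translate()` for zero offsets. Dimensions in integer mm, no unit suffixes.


cube([71, 71, 441]);
translate([0, 1247, 0]) cube([71, 71, 441]);
translate([1882, 0, 0]) cube([71, 71, 441]);
translate([1882, 1247, 0]) cube([71, 71, 441]);
translate([71, 0, 217]) cube([1811, 35, 151]);
translate([71, 1283, 217]) cube([1811, 35, 151]);
translate([0, 71, 217]) cube([35, 1176, 151]);
translate([1918, 71, 217]) cube([35, 1176, 151]);
translate([154, 0, 368]) cube([60, 1318, 23]);
translate([297, 0, 368]) cube([60, 1318, 23]);
translate([440, 0, 368]) cube([60, 1318, 23]);
translate([583, 0, 368]) cube([60, 1318, 23]);
translate([726, 0, 368]) cube([60, 1318, 23]);
translate([869, 0, 368]) cube([60, 1318, 23]);
translate([1012, 0, 368]) cube([60, 1318, 23]);
translate([1155, 0, 368]) cube([60, 1318, 23]);
translate([1298, 0, 368]) cube([60, 1318, 23]);
translate([1441, 0, 368]) cube([60, 1318, 23]);
translate([1584, 0, 368]) cube([60, 1318, 23]);
translate([1727, 0, 368]) cube([60, 1318, 23]);


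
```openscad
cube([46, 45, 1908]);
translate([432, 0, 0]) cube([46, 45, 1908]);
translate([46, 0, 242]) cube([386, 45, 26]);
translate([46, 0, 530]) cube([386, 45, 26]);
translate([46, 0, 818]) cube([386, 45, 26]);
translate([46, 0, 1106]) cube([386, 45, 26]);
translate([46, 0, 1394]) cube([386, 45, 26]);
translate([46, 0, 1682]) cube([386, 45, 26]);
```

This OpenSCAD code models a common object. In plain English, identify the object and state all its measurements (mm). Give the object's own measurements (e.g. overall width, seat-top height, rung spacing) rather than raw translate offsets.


A straight ladder. Two 46×45 mm vertical rails, 1908 mm tall, stand 478 mm apart (outside-to-outside) with their front faces coplanar on the −y side. 6 rungs, each 45 mm deep and 26 mm tall, span between the inner faces of the rails, front faces flush with the rails. The lowest rung's underside is at z = 242 mm and rungs are spaced 288 mm apart (underside to underside).


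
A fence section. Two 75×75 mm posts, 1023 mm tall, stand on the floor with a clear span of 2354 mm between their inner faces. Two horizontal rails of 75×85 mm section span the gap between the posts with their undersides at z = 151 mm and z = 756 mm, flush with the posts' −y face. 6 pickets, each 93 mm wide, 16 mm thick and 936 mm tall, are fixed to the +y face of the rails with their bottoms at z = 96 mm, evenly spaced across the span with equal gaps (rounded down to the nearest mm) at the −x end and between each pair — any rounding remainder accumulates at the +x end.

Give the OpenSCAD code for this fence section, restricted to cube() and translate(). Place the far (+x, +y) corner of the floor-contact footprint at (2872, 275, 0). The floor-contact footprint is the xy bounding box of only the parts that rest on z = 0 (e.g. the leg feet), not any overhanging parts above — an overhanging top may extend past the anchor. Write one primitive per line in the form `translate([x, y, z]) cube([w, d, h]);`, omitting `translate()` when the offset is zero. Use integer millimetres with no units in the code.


translate([368, 200, 0]) cube([75, 75, 1023]);
translate([2797, 200, 0]) cube([75, 75, 1023]);
translate([443, 200, 151]) cube([2354, 75, 85]);
translate([443, 200, 756]) cube([2354, 75, 85]);
translate([699, 275, 96]) cube([93, 16, 936]);
translate([1048, 275, 96]) cube([93, 16, 936]);
translate([1397, 275, 96]) cube([93, 16, 936]);
translate([1746, 275, 96]) cube([93, 16, 936]);
translate([2095, 275, 96]) cube([93, 16, 936]);
translate([2444, 275, 96]) cube([93, 16, 936]);


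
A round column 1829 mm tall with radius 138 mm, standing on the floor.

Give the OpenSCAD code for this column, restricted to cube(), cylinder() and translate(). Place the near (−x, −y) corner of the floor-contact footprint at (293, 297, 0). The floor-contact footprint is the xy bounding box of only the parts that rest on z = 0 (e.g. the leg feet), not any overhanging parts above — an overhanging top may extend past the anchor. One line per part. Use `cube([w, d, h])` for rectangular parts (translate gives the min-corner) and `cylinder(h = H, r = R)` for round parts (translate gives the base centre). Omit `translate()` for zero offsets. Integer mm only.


translate([431, 435, 0]) cylinder(h = 1829, r = 138);


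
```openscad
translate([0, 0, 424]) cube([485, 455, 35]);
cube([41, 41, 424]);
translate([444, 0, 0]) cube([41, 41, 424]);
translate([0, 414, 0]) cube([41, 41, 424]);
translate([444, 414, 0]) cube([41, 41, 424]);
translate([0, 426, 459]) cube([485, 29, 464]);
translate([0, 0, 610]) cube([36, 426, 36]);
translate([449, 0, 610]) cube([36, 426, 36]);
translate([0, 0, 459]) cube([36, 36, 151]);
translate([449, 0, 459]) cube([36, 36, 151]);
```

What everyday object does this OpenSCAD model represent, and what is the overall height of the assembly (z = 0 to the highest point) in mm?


A chair. The overall height is 923 mm.

A slab on four corner posts with a tall panel at the back — a chair. The seat slab sits at z = 424 with thickness 35, and the 464 mm backrest starts at the seat top, so the overall height is 424 + 35 + 464 = 923 mm.


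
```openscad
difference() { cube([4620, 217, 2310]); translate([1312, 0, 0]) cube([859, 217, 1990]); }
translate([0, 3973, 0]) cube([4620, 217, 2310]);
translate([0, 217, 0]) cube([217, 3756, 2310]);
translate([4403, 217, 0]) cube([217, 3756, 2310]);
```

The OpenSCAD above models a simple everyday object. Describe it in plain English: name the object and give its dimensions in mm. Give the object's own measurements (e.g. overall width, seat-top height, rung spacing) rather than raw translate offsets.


A single room: four walls, each 2310 mm tall and 217 mm thick, enclosing an outside footprint 4620×4190 mm (x × y), no floor or roof. The front and back walls (−y and +y sides) run the full x-width; the side walls fit between their inner faces. A door opening 859 mm wide and 1990 mm tall is cut through the front wall from the floor up, its −x edge 1312 mm from the wall's −x end.


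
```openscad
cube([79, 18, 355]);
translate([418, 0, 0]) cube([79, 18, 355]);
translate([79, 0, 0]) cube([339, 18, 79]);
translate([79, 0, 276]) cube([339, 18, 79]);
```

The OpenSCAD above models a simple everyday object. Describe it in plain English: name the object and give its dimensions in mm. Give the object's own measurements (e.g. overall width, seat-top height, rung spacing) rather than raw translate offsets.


A rectangular picture frame lying in the x–z plane (depth along y). The opening is 339 mm wide (x) by 197 mm tall (z), surrounded by a border 79 mm wide on all four sides. The frame is 18 mm deep and is made of two full-height vertical stiles with two horizontal rails fitted between them.


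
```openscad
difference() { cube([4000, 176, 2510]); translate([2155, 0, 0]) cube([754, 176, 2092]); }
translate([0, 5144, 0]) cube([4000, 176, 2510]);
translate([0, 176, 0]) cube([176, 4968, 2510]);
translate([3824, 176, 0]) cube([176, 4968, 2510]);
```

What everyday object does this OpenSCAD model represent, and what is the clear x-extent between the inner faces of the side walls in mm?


A single room. The interior width is 3648 mm.

Four walls enclosing a rectangle with a door in the front wall — a room. Outside width 4000 minus two 176 mm walls gives 3648 mm.


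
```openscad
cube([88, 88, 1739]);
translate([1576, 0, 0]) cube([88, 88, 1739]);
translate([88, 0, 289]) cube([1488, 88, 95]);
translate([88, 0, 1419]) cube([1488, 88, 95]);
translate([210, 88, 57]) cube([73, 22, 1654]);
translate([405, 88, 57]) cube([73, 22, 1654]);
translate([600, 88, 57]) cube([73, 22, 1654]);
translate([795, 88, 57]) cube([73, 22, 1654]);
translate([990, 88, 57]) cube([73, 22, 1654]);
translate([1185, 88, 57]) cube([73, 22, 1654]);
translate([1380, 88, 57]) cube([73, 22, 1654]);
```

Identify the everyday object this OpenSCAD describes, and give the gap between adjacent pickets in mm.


A fence section. The picket gap is 122 mm.

Two posts, two rails, 7 pickets — a fence section. Span 1488 mm holds 7 pickets of 73 mm with 8 equal gaps: ⌊(1488 − 7·73) / 8⌋ = 122 mm.


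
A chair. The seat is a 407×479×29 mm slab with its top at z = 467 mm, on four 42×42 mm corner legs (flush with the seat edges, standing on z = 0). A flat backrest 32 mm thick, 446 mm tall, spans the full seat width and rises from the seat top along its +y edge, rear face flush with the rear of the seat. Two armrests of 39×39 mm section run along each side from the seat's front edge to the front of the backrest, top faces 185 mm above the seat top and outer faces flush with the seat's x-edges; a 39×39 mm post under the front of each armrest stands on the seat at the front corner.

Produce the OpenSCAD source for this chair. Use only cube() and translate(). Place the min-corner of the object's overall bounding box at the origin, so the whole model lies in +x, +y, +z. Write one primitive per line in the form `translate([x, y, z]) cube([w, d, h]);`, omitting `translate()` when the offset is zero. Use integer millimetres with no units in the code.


translate([0, 0, 438]) cube([407, 479, 29]);
cube([42, 42, 438]);
translate([365, 0, 0]) cube([42, 42, 438]);
translate([0, 437, 0]) cube([42, 42, 438]);
translate([365, 437, 0]) cube([42, 42, 438]);
translate([0, 447, 467]) cube([407, 32, 446]);
translate([0, 0, 613]) cube([39, 447, 39]);
translate([368, 0, 613]) cube([39, 447, 39]);
translate([0, 0, 467]) cube([39, 39, 146]);
translate([368, 0, 467]) cube([39, 39, 146]);


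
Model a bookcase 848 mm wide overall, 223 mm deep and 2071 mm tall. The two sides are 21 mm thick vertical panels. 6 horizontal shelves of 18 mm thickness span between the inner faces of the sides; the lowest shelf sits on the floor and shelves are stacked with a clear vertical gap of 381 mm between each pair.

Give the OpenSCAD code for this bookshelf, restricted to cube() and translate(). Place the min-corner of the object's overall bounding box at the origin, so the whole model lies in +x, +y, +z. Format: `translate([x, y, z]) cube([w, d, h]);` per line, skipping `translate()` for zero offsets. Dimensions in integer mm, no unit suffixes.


cube([21, 223, 2071]);
translate([827, 0, 0]) cube([21, 223, 2071]);
translate([21, 0, 0]) cube([806, 223, 18]);
translate([21, 0, 399]) cube([806, 223, 18]);
translate([21, 0, 798]) cube([806, 223, 18]);
translate([21, 0, 1197]) cube([806, 223, 18]);
translate([21, 0, 1596]) cube([806, 223, 18]);
translate([21, 0, 1995]) cube([806, 223, 18]);


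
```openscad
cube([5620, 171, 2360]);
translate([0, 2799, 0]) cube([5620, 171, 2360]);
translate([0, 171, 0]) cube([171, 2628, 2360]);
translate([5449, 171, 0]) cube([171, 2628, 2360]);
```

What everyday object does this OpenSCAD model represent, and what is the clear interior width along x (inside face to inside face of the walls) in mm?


A house (or room) frame. The interior width is 5278 mm.

Four 2360 mm walls enclosing a rectangle with no floor or roof — a room or house frame. Outside width is 5620 mm and wall thickness is 171 mm, so the interior width is 5620 − 2 × 171 = 5278 mm.


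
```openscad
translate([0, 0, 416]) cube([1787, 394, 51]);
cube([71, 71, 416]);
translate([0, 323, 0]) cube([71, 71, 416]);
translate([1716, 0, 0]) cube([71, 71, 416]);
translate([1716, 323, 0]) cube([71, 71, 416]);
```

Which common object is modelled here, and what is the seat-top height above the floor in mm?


A bench. The seat-top height is 467 mm.

A long slab on four corner posts — a bench. The slab sits at z = 416 with thickness 51, so the top is 416 + 51 = 467 mm.


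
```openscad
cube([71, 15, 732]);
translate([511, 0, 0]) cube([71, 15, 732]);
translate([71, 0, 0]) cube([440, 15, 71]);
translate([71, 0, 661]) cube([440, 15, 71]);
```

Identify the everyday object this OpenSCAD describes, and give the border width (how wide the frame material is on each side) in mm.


A picture frame. The border width is 71 mm.

Four thin pieces enclosing a rectangular opening — a picture frame. The two full-height stiles are 732 mm tall; the top rail sits at z = 661 and is 71 mm tall, so the border above the opening is 732 − 661 = 71 mm, matching the stile x-width.


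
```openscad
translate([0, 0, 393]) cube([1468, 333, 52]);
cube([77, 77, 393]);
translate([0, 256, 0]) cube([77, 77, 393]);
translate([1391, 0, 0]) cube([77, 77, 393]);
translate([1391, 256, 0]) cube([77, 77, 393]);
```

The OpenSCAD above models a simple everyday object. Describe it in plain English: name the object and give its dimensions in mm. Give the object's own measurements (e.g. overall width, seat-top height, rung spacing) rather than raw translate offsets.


A long wooden bench with a 1468 mm (x) × 333 mm (y) seat, 52 mm thick, its top surface 445 mm above the floor. Four 77 mm square legs at the seat corners, flush with the edges, run from z = 0 to the seat underside.


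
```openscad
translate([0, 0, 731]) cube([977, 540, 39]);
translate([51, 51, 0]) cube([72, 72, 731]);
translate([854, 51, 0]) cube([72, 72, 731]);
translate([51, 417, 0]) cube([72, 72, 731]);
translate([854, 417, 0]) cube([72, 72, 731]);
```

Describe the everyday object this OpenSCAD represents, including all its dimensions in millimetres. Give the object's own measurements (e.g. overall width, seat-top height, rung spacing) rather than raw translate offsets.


A table: top 977 mm (x) × 540 mm (y), 39 mm thick, upper face at z = 770 mm, on four 72×72 mm square legs, each inset 51 mm from the nearest pair of top edges from z = 0 to the bottom of the top.


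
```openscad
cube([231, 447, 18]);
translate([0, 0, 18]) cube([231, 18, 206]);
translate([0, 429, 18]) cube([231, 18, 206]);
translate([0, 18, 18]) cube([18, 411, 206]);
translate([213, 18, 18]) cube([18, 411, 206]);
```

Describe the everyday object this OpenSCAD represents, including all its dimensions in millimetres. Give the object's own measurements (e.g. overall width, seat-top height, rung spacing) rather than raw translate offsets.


An open-topped rectangular box: outside dimensions 231×447×224 mm, with a uniform wall and base thickness of 18 mm. The base is a full 231×447 slab on the floor; four walls sit on top of the base. The front and back walls (the −y and +y sides) span the full width; the two side walls fit between them.


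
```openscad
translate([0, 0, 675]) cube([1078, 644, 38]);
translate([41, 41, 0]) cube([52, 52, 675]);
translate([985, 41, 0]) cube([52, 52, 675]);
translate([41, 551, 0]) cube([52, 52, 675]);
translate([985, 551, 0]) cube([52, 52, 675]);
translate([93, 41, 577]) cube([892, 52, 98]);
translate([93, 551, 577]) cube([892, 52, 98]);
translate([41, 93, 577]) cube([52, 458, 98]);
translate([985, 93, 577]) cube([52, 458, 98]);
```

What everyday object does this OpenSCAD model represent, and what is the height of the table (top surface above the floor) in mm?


A table. The table height is 713 mm.

A 1078×644×38 slab sits at z = 675 on four 52 mm square posts — a table. The top surface is at 675 + 38 = 713 mm.


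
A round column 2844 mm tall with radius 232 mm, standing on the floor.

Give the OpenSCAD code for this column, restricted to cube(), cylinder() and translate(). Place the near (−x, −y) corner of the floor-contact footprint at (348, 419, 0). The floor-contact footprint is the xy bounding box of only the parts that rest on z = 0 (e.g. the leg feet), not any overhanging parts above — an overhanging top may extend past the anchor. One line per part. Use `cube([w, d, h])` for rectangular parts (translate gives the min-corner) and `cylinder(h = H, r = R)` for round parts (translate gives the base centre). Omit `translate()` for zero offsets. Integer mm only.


translate([580, 651, 0]) cylinder(h = 2844, r = 232);


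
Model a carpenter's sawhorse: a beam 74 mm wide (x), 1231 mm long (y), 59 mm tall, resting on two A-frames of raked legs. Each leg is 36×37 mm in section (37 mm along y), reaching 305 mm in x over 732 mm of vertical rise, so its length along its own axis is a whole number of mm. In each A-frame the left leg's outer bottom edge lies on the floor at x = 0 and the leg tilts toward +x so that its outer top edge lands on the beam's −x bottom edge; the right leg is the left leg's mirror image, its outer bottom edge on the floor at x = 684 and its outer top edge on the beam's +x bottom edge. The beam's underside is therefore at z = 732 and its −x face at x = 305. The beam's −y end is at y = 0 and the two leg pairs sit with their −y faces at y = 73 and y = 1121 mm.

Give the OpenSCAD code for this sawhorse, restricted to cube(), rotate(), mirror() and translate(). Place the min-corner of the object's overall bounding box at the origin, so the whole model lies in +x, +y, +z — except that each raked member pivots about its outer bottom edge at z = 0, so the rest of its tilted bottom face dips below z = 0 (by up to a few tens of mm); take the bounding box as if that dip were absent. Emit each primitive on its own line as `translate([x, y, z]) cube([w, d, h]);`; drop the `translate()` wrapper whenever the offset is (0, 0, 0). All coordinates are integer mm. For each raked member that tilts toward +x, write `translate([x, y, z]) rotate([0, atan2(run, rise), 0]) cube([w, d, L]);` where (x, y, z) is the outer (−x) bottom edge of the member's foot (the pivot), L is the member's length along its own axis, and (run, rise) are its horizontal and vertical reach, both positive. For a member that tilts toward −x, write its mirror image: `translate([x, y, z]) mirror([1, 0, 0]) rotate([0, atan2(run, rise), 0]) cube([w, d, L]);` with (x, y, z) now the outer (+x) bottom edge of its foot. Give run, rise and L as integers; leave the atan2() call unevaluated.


// leg length = √(305² + 732²) = 793
// right-leg outer foot x = 2·305 + 74 = 684
// beam min-corner = (305, 0, 732)
translate([305, 0, 732]) cube([74, 1231, 59]);
translate([0, 73, 0]) rotate([0, atan2(305, 732), 0]) cube([36, 37, 793]);
translate([684, 73, 0]) mirror([1, 0, 0]) rotate([0, atan2(305, 732), 0]) cube([36, 37, 793]);
translate([0, 1121, 0]) rotate([0, atan2(305, 732), 0]) cube([36, 37, 793]);
translate([684, 1121, 0]) mirror([1, 0, 0]) rotate([0, atan2(305, 732), 0]) cube([36, 37, 793]);


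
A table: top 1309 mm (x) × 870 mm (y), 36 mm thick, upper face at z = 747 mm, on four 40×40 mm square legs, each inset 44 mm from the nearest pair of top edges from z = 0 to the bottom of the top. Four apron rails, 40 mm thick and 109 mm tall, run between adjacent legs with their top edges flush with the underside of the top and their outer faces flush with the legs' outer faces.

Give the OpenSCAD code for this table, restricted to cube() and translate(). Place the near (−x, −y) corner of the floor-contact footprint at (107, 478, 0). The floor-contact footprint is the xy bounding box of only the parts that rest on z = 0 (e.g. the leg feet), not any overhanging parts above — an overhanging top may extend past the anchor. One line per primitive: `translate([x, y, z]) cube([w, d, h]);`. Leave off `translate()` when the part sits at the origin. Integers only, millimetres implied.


// leg_h = 747 - 36 = 711
// apron z = 711 - 109 = 602
translate([63, 434, 711]) cube([1309, 870, 36]);
translate([107, 478, 0]) cube([40, 40, 711]);
translate([1288, 478, 0]) cube([40, 40, 711]);
translate([107, 1220, 0]) cube([40, 40, 711]);
translate([1288, 1220, 0]) cube([40, 40, 711]);
translate([147, 478, 602]) cube([1141, 40, 109]);
translate([147, 1220, 602]) cube([1141, 40, 109]);
translate([107, 518, 602]) cube([40, 702, 109]);
translate([1288, 518, 602]) cube([40, 702, 109]);


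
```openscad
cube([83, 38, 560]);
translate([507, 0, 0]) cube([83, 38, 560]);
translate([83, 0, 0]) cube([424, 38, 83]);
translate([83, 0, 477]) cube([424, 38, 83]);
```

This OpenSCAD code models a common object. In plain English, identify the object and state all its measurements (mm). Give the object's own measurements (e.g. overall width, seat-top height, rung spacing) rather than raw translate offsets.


A rectangular picture frame lying in the x–z plane (depth along y). The opening is 424 mm wide (x) by 394 mm tall (z), surrounded by a border 83 mm wide on all four sides. The frame is 38 mm deep and is made of two full-height vertical stiles with two horizontal rails fitted between them.


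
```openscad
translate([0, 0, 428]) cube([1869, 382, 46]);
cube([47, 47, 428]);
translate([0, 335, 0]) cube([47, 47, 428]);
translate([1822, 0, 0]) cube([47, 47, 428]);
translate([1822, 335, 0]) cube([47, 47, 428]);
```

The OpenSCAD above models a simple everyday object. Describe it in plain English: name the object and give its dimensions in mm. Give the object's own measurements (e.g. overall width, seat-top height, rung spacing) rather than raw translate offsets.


A bench: a 1869×382 mm seat slab, 46 mm thick, top at z = 474 mm, on four 47×47 mm square legs flush with the seat corners and standing on z = 0.
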